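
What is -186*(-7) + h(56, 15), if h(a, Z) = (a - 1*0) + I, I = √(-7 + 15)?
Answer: 1358 + 2*√2 ≈ 1360.8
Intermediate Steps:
I = 2*√2 (I = √8 = 2*√2 ≈ 2.8284)
h(a, Z) = a + 2*√2 (h(a, Z) = (a - 1*0) + 2*√2 = (a + 0) + 2*√2 = a + 2*√2)
-186*(-7) + h(56, 15) = -186*(-7) + (56 + 2*√2) = 1302 + (56 + 2*√2) = 1358 + 2*√2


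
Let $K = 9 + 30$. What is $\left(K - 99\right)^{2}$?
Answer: $3600$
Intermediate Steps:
$K = 39$
$\left(K - 99\right)^{2} = \left(39 - 99\right)^{2} = \left(-60\right)^{2} = 3600$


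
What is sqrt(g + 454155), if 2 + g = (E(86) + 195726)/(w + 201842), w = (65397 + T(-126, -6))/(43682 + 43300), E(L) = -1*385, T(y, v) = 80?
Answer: 65*sqrt(33133056355452431477911)/17556686321 ≈ 673.91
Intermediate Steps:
E(L) = -385
w = 65477/86982 (w = (65397 + 80)/(43682 + 43300) = 65477/86982 ≈ 0.75276)
g = -18122221780/17556686321 (g = -2 + (-385 + 195726)/(65477/86982 + 201842) = -2 + 195341/(17556686321/86982) = -2 + 195341*(86982/17556686321) = -2 + 16991150862/17556686321 = -18122221780/17556686321 ≈ -1.0322)
sqrt(g + 454155) = sqrt(-18122221780/17556686321 + 454155) = sqrt(7973438753891975/17556686321) = 65*sqrt(33133056355452431477911)/17556686321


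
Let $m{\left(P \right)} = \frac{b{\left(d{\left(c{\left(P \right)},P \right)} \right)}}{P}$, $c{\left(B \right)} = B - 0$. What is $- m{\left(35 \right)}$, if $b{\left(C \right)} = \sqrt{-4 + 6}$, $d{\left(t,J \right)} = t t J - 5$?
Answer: $- \frac{\sqrt{2}}{35} \approx -0.040406$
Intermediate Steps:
$c{\left(B \right)} = B$ ($c{\left(B \right)} = B + 0 = B$)
$d{\left(t,J \right)} = -5 + J t^{2}$ ($d{\left(t,J \right)} = t^{2} J - 5 = J t^{2} - 5 = -5 + J t^{2}$)
$b{\left(C \right)} = \sqrt{2}$
$m{\left(P \right)} = \frac{\sqrt{2}}{P}$
$- m{\left(35 \right)} = - \frac{\sqrt{2}}{35}$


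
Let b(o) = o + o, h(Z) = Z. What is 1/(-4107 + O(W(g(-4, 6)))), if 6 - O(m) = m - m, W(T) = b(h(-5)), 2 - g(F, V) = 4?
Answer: -1/4101 ≈ -0.00024384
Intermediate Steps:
g(F, V) = -2 (g(F, V) = 2 - 1*4 = 2 - 4 = -2)
b(o) = 2*o
W(T) = -10 (W(T) = 2*(-5) = -10)
O(m) = 6 (O(m) = 6 - (m - m) = 6 - 1*0 = 6 + 0 = 6)
1/(-4107 + O(W(g(-4, 6)))) = 1/(-4107 + 6) = 1/(-4101) = -1/4101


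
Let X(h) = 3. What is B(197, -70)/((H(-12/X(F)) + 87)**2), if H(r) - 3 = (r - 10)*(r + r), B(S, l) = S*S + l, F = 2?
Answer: 38739/40804 ≈ 0.94939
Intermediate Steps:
B(S, l) = l + S**2 (B(S, l) = S**2 + l = l + S**2)
H(r) = 3 + 2*r*(-10 + r) (H(r) = 3 + (r - 10)*(r + r) = 3 + (-10 + r)*(2*r) = 3 + 2*r*(-10 + r))
B(197, -70)/((H(-12/X(F)) + 87)**2) = (-70 + 197**2)/(((3 - (-240)/3 + 2*(-12/3)**2) + 87)**2) = (-70 + 38809)/(((3 - (-240)/3 + 2*(-12*1/3)**2) + 87)**2) = 38739/(((3 - 20*(-4) + 2*(-4)**2) + 87)**2) = 38739/(((3 + 80 + 2*16) + 87)**2) = 38739/(((3 + 80 + 32) + 87)**2) = 38739/((115 + 87)**2) = 38739/(202**2) = 38739/40804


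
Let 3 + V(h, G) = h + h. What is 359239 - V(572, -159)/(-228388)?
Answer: 82045877873/228388 ≈ 3.5924e+5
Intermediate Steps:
V(h, G) = -3 + 2*h (V(h, G) = -3 + (h + h) = -3 + 2*h)
359239 - V(572, -159)/(-228388) = 359239 - (-3 + 2*572)/(-228388) = 359239 - (-3 + 1144)*(-1)/228388 = 359239 - 1141*(-1)/228388 = 359239 - 1*(-1141/228388) = 359239 + 1141/228388 = 82045877873/228388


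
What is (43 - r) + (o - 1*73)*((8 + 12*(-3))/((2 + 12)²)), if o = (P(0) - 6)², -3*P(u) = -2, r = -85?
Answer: 8465/63 ≈ 134.36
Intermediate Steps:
P(u) = ⅔ (P(u) = -⅓*(-2) = ⅔)
o = 256/9 (o = (⅔ - 6)² = (-16/3)² = 256/9 ≈ 28.444)
(43 - r) + (o - 1*73)*((8 + 12*(-3))/((2 + 12)²)) = (43 - 1*(-85)) + (256/9 - 1*73)*((8 + 12*(-3))/((2 + 12)²)) = (43 + 85) + (256/9 - 73)*((8 - 36)/(14²)) = 128 - (-11228)/(9*196) = 128 - 401/9*(-⅐) = 128 + 401/63 = 8465/63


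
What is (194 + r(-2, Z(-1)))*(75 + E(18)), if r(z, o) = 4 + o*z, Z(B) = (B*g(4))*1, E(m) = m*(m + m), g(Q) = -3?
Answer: 138816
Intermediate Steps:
E(m) = 2*m**2 (E(m) = m*(2*m) = 2*m**2)
Z(B) = -3*B (Z(B) = (B*(-3))*1 = -3*B*1 = -3*B)
(194 + r(-2, Z(-1)))*(75 + E(18)) = (194 + (4 - 3*(-1)*(-2)))*(75 + 2*18**2) = (194 + (4 + 3*(-2)))*(75 + 2*324) = (194 + (4 - 6))*(75 + 648) = (194 - 2)*723 = 192*723 = 138816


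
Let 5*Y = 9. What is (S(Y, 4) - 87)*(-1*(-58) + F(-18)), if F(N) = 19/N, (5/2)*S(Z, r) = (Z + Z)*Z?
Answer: -144197/30 ≈ -4806.6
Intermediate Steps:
Y = 9/5 (Y = (⅕)*9 = 9/5 ≈ 1.8000)
S(Z, r) = 4*Z²/5 (S(Z, r) = 2*((Z + Z)*Z)/5 = 2*((2*Z)*Z)/5 = 2*(2*Z²)/5 = 4*Z²/5)
(S(Y, 4) - 87)*(-1*(-58) + F(-18)) = (4*(9/5)²/5 - 87)*(-1*(-58) + 19/(-18)) = ((⅘)*(81/25) - 87)*(58 + 19*(-1/18)) = (324/125 - 87)*(58 - 19/18) = -10551/125*1025/18 = -144197/30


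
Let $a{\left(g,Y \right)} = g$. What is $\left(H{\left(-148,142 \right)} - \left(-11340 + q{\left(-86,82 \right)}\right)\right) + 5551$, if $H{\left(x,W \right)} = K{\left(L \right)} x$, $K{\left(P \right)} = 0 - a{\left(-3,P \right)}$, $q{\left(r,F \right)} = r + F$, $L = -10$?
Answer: $16451$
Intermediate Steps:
$q{\left(r,F \right)} = F + r$
$K{\left(P \right)} = 3$ ($K{\left(P \right)} = 0 - -3 = 0 + 3 = 3$)
$H{\left(x,W \right)} = 3 x$
$\left(H{\left(-148,142 \right)} - \left(-11340 + q{\left(-86,82 \right)}\right)\right) + 5551 = \left(3 \left(-148\right) + \left(11340 - \left(82 - 86\right)\right)\right) + 5551 = \left(-444 + \left(11340 - -4\right)\right) + 5551 = \left(-444 + \left(11340 + 4\right)\right) + 5551 = \left(-444 + 11344\right) + 5551 = 10900 + 5551 = 16451$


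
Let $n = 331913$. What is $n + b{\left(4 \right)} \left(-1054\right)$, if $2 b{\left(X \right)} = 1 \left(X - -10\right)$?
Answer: $324535$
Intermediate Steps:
$b{\left(X \right)} = 5 + \frac{X}{2}$ ($b{\left(X \right)} = \frac{1 \left(X - -10\right)}{2} = \frac{1 \left(X + 10\right)}{2} = \frac{1 \left(10 + X\right)}{2} = \frac{10 + X}{2} = 5 + \frac{X}{2}$)
$n + b{\left(4 \right)} \left(-1054\right) = 331913 + \left(5 + \frac{1}{2} \cdot 4\right) \left(-1054\right) = 331913 + \left(5 + 2\right) \left(-1054\right) = 331913 + 7 \left(-1054\right) = 331913 - 7378 = 324535$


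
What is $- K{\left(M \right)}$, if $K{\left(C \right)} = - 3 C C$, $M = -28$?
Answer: $2352$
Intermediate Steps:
$K{\left(C \right)} = - 3 C^{2}$
$- K{\left(M \right)} = - \left(-3\right) \left(-28\right)^{2} = - \left(-3\right) 784 = \left(-1\right) \left(-2352\right) = 2352$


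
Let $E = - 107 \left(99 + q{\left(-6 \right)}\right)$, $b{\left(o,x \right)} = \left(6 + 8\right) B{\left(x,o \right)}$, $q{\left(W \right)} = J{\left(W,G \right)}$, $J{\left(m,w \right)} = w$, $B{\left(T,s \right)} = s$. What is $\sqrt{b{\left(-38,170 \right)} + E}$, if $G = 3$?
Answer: $i \sqrt{11446} \approx 106.99 i$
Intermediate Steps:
$q{\left(W \right)} = 3$
$b{\left(o,x \right)} = 14 o$ ($b{\left(o,x \right)} = \left(6 + 8\right) o = 14 o$)
$E = -10914$ ($E = - 107 \left(99 + 3\right) = \left(-107\right) 102 = -10914$)
$\sqrt{b{\left(-38,170 \right)} + E} = \sqrt{14 \left(-38\right) - 10914} = \sqrt{-532 - 10914} = \sqrt{-11446} = i \sqrt{11446}$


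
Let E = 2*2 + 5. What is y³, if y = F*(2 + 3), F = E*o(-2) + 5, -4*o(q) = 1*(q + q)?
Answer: 343000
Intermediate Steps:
o(q) = -q/2 (o(q) = -(q + q)/4 = -2*q/4 = -q/2)
E = 9 (E = 4 + 5 = 9)
F = 14 (F = 9*(-½*(-2)) + 5 = 9*1 + 5 = 9 + 5 = 14)
y = 70 (y = 14*(2 + 3) = 14*5 = 70)
y³ = 70³ = 343000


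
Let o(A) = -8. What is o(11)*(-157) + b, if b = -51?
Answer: 1205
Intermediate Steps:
o(11)*(-157) + b = -8*(-157) - 51 = 1256 - 51 = 1205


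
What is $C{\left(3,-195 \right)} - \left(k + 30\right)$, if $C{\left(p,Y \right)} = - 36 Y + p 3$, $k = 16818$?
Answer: $-9819$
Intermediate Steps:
$C{\left(p,Y \right)} = - 36 Y + 3 p$
$C{\left(3,-195 \right)} - \left(k + 30\right) = \left(\left(-36\right) \left(-195\right) + 3 \cdot 3\right) - \left(16818 + 30\right) = \left(7020 + 9\right) - 16848 = 7029 - 16848 = -9819$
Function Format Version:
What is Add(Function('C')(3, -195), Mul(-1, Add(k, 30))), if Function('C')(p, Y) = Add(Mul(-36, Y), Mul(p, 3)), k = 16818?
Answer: -9819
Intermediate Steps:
Function('C')(p, Y) = Add(Mul(-36, Y), Mul(3, p))
Add(Function('C')(3, -195), Mul(-1, Add(k, 30))) = Add(Add(Mul(-36, -195), Mul(3, 3)), Mul(-1, Add(16818, 30))) = Add(Add(7020, 9), Mul(-1, 16848)) = Add(7029, -16848) = -9819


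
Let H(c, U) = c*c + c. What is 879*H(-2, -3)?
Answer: 1758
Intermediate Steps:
H(c, U) = c + c**2 (H(c, U) = c**2 + c = c + c**2)
879*H(-2, -3) = 879*(-2*(1 - 2)) = 879*(-2*(-1)) = 879*2 = 1758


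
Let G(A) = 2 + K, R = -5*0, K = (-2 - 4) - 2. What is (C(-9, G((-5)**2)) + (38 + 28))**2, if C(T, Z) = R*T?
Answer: 4356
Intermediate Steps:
K = -8 (K = -6 - 2 = -8)
R = 0
G(A) = -6 (G(A) = 2 - 8 = -6)
C(T, Z) = 0 (C(T, Z) = 0*T = 0)
(C(-9, G((-5)**2)) + (38 + 28))**2 = (0 + (38 + 28))**2 = (0 + 66)**2 = 66**2 = 4356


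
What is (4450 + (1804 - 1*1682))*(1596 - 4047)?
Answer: -11205972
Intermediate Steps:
(4450 + (1804 - 1*1682))*(1596 - 4047) = (4450 + (1804 - 1682))*(-2451) = (4450 + 122)*(-2451) = 4572*(-2451) = -11205972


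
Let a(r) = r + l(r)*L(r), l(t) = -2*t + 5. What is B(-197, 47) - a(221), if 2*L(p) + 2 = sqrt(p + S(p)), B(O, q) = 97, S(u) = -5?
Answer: -561 + 1311*sqrt(6) ≈ 2650.3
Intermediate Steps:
l(t) = 5 - 2*t
L(p) = -1 + sqrt(-5 + p)/2 (L(p) = -1 + sqrt(p - 5)/2 = -1 + sqrt(-5 + p)/2)
a(r) = r + (-1 + sqrt(-5 + r)/2)*(5 - 2*r) (a(r) = r + (5 - 2*r)*(-1 + sqrt(-5 + r)/2) = r + (-1 + sqrt(-5 + r)/2)*(5 - 2*r))
B(-197, 47) - a(221) = 97 - (221 - (-5 + 2*221)*(-2 + sqrt(-5 + 221))/2) = 97 - (221 - (-5 + 442)*(-2 + sqrt(216))/2) = 97 - (221 - 1/2*437*(-2 + 6*sqrt(6))) = 97 - (221 + (437 - 1311*sqrt(6))) = 97 - (658 - 1311*sqrt(6)) = 97 + (-658 + 1311*sqrt(6)) = -561 + 1311*sqrt(6)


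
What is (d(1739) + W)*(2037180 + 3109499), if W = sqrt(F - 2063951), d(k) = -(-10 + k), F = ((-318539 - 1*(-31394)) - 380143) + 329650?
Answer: -8898607991 + 5146679*I*sqrt(2401589) ≈ -8.8986e+9 + 7.9758e+9*I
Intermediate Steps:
F = -337638 (F = ((-318539 + 31394) - 380143) + 329650 = (-287145 - 380143) + 329650 = -667288 + 329650 = -337638)
d(k) = 10 - k
W = I*sqrt(2401589) (W = sqrt(-337638 - 2063951) = sqrt(-2401589) = I*sqrt(2401589) ≈ 1549.7*I)
(d(1739) + W)*(2037180 + 3109499) = ((10 - 1*1739) + I*sqrt(2401589))*(2037180 + 3109499) = ((10 - 1739) + I*sqrt(2401589))*5146679 = (-1729 + I*sqrt(2401589))*5146679 = -8898607991 + 5146679*I*sqrt(2401589)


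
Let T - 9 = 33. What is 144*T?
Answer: 6048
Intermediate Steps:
T = 42 (T = 9 + 33 = 42)
144*T = 144*42 = 6048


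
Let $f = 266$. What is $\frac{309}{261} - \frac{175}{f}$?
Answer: $\frac{1739}{3306} \approx 0.52601$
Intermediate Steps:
$\frac{309}{261} - \frac{175}{f} = \frac{309}{261} - \frac{175}{266} = 309 \cdot \frac{1}{261} - \frac{25}{38} = \frac{103}{87} - \frac{25}{38} = \frac{1739}{3306}$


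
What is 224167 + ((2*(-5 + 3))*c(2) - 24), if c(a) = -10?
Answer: 224183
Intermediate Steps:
224167 + ((2*(-5 + 3))*c(2) - 24) = 224167 + ((2*(-5 + 3))*(-10) - 24) = 224167 + ((2*(-2))*(-10) - 24) = 224167 + (-4*(-10) - 24) = 224167 + (40 - 24) = 224167 + 16 = 224183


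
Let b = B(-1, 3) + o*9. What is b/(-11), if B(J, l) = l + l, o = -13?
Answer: 111/11 ≈ 10.091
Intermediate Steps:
B(J, l) = 2*l
b = -111 (b = 2*3 - 13*9 = 6 - 117 = -111)
b/(-11) = -111/(-11) = -111*(-1/11) = 111/11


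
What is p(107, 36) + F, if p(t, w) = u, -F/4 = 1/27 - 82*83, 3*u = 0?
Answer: 735044/27 ≈ 27224.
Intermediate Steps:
u = 0 (u = (1/3)*0 = 0)
F = 735044/27 (F = -4*(1/27 - 82*83) = -4*(1/27 - 6806) = -4*(-183761/27) = 735044/27 ≈ 27224.)
p(t, w) = 0
p(107, 36) + F = 0 + 735044/27 = 735044/27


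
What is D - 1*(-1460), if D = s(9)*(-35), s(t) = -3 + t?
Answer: 1250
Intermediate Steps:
D = -210 (D = (-3 + 9)*(-35) = 6*(-35) = -210)
D - 1*(-1460) = -210 - 1*(-1460) = -210 + 1460 = 1250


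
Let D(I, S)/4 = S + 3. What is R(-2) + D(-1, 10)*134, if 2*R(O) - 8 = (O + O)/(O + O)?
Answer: 13945/2 ≈ 6972.5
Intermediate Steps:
D(I, S) = 12 + 4*S (D(I, S) = 4*(S + 3) = 4*(3 + S) = 12 + 4*S)
R(O) = 9/2 (R(O) = 4 + ((O + O)/(O + O))/2 = 4 + ((2*O)/((2*O)))/2 = 4 + ((2*O)*(1/(2*O)))/2 = 4 + (½)*1 = 4 + ½ = 9/2)
R(-2) + D(-1, 10)*134 = 9/2 + (12 + 4*10)*134 = 9/2 + (12 + 40)*134 = 9/2 + 52*134 = 9/2 + 6968 = 13945/2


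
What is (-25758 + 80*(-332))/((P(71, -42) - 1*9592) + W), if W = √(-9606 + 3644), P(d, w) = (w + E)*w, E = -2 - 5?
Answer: 197081906/28383559 + 26159*I*√5962/28383559 ≈ 6.9435 + 0.071162*I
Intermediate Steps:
E = -7
P(d, w) = w*(-7 + w) (P(d, w) = (w - 7)*w = (-7 + w)*w = w*(-7 + w))
W = I*√5962 (W = √(-5962) = I*√5962 ≈ 77.214*I)
(-25758 + 80*(-332))/((P(71, -42) - 1*9592) + W) = (-25758 + 80*(-332))/((-42*(-7 - 42) - 1*9592) + I*√5962) = (-25758 - 26560)/((-42*(-49) - 9592) + I*√5962) = -52318/((2058 - 9592) + I*√5962) = -52318/(-7534 + I*√5962)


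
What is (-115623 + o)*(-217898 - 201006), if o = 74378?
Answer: 17277695480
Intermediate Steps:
(-115623 + o)*(-217898 - 201006) = (-115623 + 74378)*(-217898 - 201006) = -41245*(-418904) = 17277695480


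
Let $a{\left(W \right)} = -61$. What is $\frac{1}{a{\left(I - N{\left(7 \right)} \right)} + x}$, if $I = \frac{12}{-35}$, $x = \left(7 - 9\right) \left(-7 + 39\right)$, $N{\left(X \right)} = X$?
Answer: $- \frac{1}{125} \approx -0.008$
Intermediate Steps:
$x = -64$ ($x = \left(7 - 9\right) 32 = \left(-2\right) 32 = -64$)
$I = - \frac{12}{35}$ ($I = 12 \left(- \frac{1}{35}\right) = - \frac{12}{35} \approx -0.34286$)
$\frac{1}{a{\left(I - N{\left(7 \right)} \right)} + x} = \frac{1}{-61 - 64} = \frac{1}{-125} = - \frac{1}{125}$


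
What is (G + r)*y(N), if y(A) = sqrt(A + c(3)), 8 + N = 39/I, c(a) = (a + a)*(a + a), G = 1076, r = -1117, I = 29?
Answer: -41*sqrt(24679)/29 ≈ -222.10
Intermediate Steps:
c(a) = 4*a**2 (c(a) = (2*a)*(2*a) = 4*a**2)
N = -193/29 (N = -8 + 39/29 = -193/29 ≈ -6.6552)
y(A) = sqrt(36 + A) (y(A) = sqrt(A + 4*3**2) = sqrt(A + 4*9) = sqrt(A + 36) = sqrt(36 + A))
(G + r)*y(N) = (1076 - 1117)*sqrt(36 - 193/29) = -41*sqrt(24679)/29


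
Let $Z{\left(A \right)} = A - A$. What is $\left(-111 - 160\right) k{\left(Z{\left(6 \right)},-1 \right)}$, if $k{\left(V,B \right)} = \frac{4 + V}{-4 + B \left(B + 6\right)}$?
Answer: $\frac{1084}{9} \approx 120.44$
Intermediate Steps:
$Z{\left(A \right)} = 0$
$k{\left(V,B \right)} = \frac{4 + V}{-4 + B \left(6 + B\right)}$
$\left(-111 - 160\right) k{\left(Z{\left(6 \right)},-1 \right)} = \left(-111 - 160\right) \frac{4 + 0}{-4 + \left(-1\right)^{2} + 6 \left(-1\right)} = - 271 \frac{1}{-4 + 1 - 6} \cdot 4 = - 271 \frac{1}{-9} \cdot 4 = - 271 \left(\left(- \frac{1}{9}\right) 4\right) = \left(-271\right) \left(- \frac{4}{9}\right) = \frac{1084}{9}$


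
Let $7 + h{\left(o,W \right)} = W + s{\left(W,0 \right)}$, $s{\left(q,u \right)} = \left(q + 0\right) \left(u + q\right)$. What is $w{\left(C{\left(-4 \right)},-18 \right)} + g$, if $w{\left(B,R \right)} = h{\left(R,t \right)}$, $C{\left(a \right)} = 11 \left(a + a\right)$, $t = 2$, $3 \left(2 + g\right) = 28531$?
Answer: $\frac{28522}{3} \approx 9507.3$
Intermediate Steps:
$s{\left(q,u \right)} = q \left(q + u\right)$
$g = \frac{28525}{3}$ ($g = -2 + \frac{1}{3} \cdot 28531 = -2 + \frac{28531}{3} = \frac{28525}{3} \approx 9508.3$)
$C{\left(a \right)} = 22 a$ ($C{\left(a \right)} = 11 \cdot 2 a = 22 a$)
$h{\left(o,W \right)} = -7 + W + W^{2}$ ($h{\left(o,W \right)} = -7 + \left(W + W \left(W + 0\right)\right) = -7 + \left(W + W W\right) = -7 + \left(W + W^{2}\right) = -7 + W + W^{2}$)
$w{\left(B,R \right)} = -1$ ($w{\left(B,R \right)} = -7 + 2 + 2^{2} = -7 + 2 + 4 = -1$)
$w{\left(C{\left(-4 \right)},-18 \right)} + g = -1 + \frac{28525}{3} = \frac{28522}{3}$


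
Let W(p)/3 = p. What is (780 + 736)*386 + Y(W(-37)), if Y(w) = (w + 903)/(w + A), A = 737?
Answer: 183160484/313 ≈ 5.8518e+5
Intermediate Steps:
W(p) = 3*p
Y(w) = (903 + w)/(737 + w) (Y(w) = (w + 903)/(w + 737) = (903 + w)/(737 + w))
(780 + 736)*386 + Y(W(-37)) = (780 + 736)*386 + (903 + 3*(-37))/(737 + 3*(-37)) = 1516*386 + (903 - 111)/(737 - 111) = 585176 + 792/626 = 585176 + (1/626)*792 = 585176 + 396/313 = 183160484/313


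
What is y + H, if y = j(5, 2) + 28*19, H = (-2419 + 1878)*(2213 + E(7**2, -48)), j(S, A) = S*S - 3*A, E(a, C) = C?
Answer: -1170714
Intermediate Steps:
j(S, A) = S**2 - 3*A
H = -1171265 (H = (-2419 + 1878)*(2213 - 48) = -541*2165 = -1171265)
y = 551 (y = (5**2 - 3*2) + 28*19 = (25 - 6) + 532 = 19 + 532 = 551)
y + H = 551 - 1171265 = -1170714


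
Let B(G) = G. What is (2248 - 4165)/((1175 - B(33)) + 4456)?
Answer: -213/622 ≈ -0.34244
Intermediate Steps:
(2248 - 4165)/((1175 - B(33)) + 4456) = (2248 - 4165)/((1175 - 1*33) + 4456) = -1917/((1175 - 33) + 4456) = -1917/(1142 + 4456) = -1917/5598 = -1917*1/5598 = -213/622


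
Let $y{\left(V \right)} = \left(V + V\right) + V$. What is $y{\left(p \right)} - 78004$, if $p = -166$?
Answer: $-78502$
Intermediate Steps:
$y{\left(V \right)} = 3 V$ ($y{\left(V \right)} = 2 V + V = 3 V$)
$y{\left(p \right)} - 78004 = 3 \left(-166\right) - 78004 = -498 - 78004 = -78502$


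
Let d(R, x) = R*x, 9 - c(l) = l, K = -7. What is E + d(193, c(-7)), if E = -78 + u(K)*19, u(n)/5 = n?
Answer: 2345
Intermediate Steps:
c(l) = 9 - l
u(n) = 5*n
E = -743 (E = -78 + (5*(-7))*19 = -78 - 35*19 = -78 - 665 = -743)
E + d(193, c(-7)) = -743 + 193*(9 - 1*(-7)) = -743 + 193*(9 + 7) = -743 + 193*16 = -743 + 3088 = 2345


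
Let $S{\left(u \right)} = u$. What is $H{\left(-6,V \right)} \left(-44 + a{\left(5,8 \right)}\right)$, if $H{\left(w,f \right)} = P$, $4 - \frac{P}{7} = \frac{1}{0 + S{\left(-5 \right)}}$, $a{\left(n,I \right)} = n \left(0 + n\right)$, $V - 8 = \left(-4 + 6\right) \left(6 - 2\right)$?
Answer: $- \frac{2793}{5} \approx -558.6$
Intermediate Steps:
$V = 16$ ($V = 8 + \left(-4 + 6\right) \left(6 - 2\right) = 8 + 2 \cdot 4 = 8 + 8 = 16$)
$a{\left(n,I \right)} = n^{2}$ ($a{\left(n,I \right)} = n n = n^{2}$)
$P = \frac{147}{5}$ ($P = 28 - \frac{7}{0 - 5} = 28 - \frac{7}{-5} = 28 - - \frac{7}{5} = 28 + \frac{7}{5} = \frac{147}{5} \approx 29.4$)
$H{\left(w,f \right)} = \frac{147}{5}$
$H{\left(-6,V \right)} \left(-44 + a{\left(5,8 \right)}\right) = \frac{147 \left(-44 + 5^{2}\right)}{5} = \frac{147 \left(-44 + 25\right)}{5} = \frac{147}{5} \left(-19\right) = - \frac{2793}{5}$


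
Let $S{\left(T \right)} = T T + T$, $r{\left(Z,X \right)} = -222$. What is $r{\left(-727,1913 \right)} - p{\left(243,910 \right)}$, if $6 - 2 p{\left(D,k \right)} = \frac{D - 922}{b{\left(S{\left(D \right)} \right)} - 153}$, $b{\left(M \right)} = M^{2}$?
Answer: $- \frac{1581993500629}{7031082222} \approx -225.0$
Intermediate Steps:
$S{\left(T \right)} = T + T^{2}$ ($S{\left(T \right)} = T^{2} + T = T + T^{2}$)
$p{\left(D,k \right)} = 3 - \frac{-922 + D}{2 \left(-153 + D^{2} \left(1 + D\right)^{2}\right)}$ ($p{\left(D,k \right)} = 3 - \frac{\left(D - 922\right) \frac{1}{\left(D \left(1 + D\right)\right)^{2} - 153}}{2} = 3 - \frac{\left(-922 + D\right) \frac{1}{D^{2} \left(1 + D\right)^{2} - 153}}{2} = 3 - \frac{\left(-922 + D\right) \frac{1}{-153 + D^{2} \left(1 + D\right)^{2}}}{2} = 3 - \frac{\frac{1}{-153 + D^{2} \left(1 + D\right)^{2}} \left(-922 + D\right)}{2} = 3 - \frac{-922 + D}{2 \left(-153 + D^{2} \left(1 + D\right)^{2}\right)}$)
$r{\left(-727,1913 \right)} - p{\left(243,910 \right)} = -222 - \frac{4 - 243 + 6 \cdot 243^{2} \left(1 + 243\right)^{2}}{2 \left(-153 + 243^{2} \left(1 + 243\right)^{2}\right)} = -222 - \frac{4 - 243 + 6 \cdot 59049 \cdot 244^{2}}{2 \left(-153 + 59049 \cdot 244^{2}\right)} = -222 - \frac{4 - 243 + 6 \cdot 59049 \cdot 59536}{2 \left(-153 + 59049 \cdot 59536\right)} = -222 - \frac{4 - 243 + 21093247584}{2 \left(-153 + 3515541264\right)} = -222 - \frac{1}{2} \cdot \frac{1}{3515541111} \cdot 21093247345 = -222 - \frac{21093247345}{7031082222} = - \frac{1581993500629}{7031082222}$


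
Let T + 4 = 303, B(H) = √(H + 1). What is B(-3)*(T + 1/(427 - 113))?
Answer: 93887*I*√2/314 ≈ 422.85*I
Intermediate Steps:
B(H) = √(1 + H)
T = 299 (T = -4 + 303 = 299)
B(-3)*(T + 1/(427 - 113)) = √(1 - 3)*(299 + 1/(427 - 113)) = √(-2)*(299 + 1/314) = (I*√2)*(299 + 1/314) = (I*√2)*(93887/314) = 93887*I*√2/314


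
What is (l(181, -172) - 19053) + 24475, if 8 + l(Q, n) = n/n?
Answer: 5415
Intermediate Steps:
l(Q, n) = -7 (l(Q, n) = -8 + n/n = -8 + 1 = -7)
(l(181, -172) - 19053) + 24475 = (-7 - 19053) + 24475 = -19060 + 24475 = 5415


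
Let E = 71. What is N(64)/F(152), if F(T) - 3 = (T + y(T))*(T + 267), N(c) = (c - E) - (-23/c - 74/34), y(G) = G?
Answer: -4857/138588352 ≈ -3.5046e-5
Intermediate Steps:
N(c) = -1170/17 + c + 23/c (N(c) = (c - 1*71) - (-23/c - 74/34) = (c - 71) - (-23/c - 74*1/34) = (-71 + c) - (-23/c - 37/17) = (-71 + c) - (-37/17 - 23/c) = (-71 + c) + (37/17 + 23/c) = -1170/17 + c + 23/c)
F(T) = 3 + 2*T*(267 + T) (F(T) = 3 + (T + T)*(T + 267) = 3 + (2*T)*(267 + T) = 3 + 2*T*(267 + T))
N(64)/F(152) = (-1170/17 + 64 + 23/64)/(3 + 2*152² + 534*152) = (-1170/17 + 64 + 23*(1/64))/(3 + 2*23104 + 81168) = (-1170/17 + 64 + 23/64)/(3 + 46208 + 81168) = -4857/1088/127379 = -4857/1088*1/127379 = -4857/138588352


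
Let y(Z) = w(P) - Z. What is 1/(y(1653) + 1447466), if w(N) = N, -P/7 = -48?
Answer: 1/1446149 ≈ 6.9149e-7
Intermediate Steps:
P = 336 (P = -7*(-48) = 336)
y(Z) = 336 - Z
1/(y(1653) + 1447466) = 1/((336 - 1*1653) + 1447466) = 1/((336 - 1653) + 1447466) = 1/(-1317 + 1447466) = 1/1446149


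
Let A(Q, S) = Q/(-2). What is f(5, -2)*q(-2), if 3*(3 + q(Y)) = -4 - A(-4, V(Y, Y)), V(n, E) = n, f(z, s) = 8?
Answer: -40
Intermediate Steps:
A(Q, S) = -Q/2 (A(Q, S) = Q*(-1/2) = -Q/2)
q(Y) = -5 (q(Y) = -3 + (-4 - (-1)*(-4)/2)/3 = -3 + (-4 - 1*2)/3 = -3 + (-4 - 2)/3 = -3 + (1/3)*(-6) = -3 - 2 = -5)
f(5, -2)*q(-2) = 8*(-5) = -40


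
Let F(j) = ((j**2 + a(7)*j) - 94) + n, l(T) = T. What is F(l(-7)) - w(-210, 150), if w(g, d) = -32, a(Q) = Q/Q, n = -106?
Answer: -126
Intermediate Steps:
a(Q) = 1
F(j) = -200 + j + j**2 (F(j) = ((j**2 + 1*j) - 94) - 106 = ((j**2 + j) - 94) - 106 = ((j + j**2) - 94) - 106 = (-94 + j + j**2) - 106 = -200 + j + j**2)
F(l(-7)) - w(-210, 150) = (-200 - 7 + (-7)**2) - 1*(-32) = (-200 - 7 + 49) + 32 = -158 + 32 = -126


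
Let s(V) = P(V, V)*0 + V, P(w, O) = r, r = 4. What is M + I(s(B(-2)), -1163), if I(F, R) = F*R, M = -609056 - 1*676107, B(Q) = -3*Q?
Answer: -1292141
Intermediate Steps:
P(w, O) = 4
M = -1285163 (M = -609056 - 676107 = -1285163)
s(V) = V (s(V) = 4*0 + V = 0 + V = V)
M + I(s(B(-2)), -1163) = -1285163 - 3*(-2)*(-1163) = -1285163 + 6*(-1163) = -1285163 - 6978 = -1292141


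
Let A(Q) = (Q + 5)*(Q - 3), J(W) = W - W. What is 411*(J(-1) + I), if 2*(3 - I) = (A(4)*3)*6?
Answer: -32058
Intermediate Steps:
J(W) = 0
A(Q) = (-3 + Q)*(5 + Q) (A(Q) = (5 + Q)*(-3 + Q) = (-3 + Q)*(5 + Q))
I = -78 (I = 3 - (-15 + 4² + 2*4)*3*6/2 = 3 - (-15 + 16 + 8)*3*6/2 = 3 - 9*3*6/2 = 3 - 27*6/2 = 3 - ½*162 = 3 - 81 = -78)
411*(J(-1) + I) = 411*(0 - 78) = 411*(-78) = -32058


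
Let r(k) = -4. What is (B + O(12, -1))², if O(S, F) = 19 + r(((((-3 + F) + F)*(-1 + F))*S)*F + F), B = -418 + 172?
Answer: 53361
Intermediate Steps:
B = -246
O(S, F) = 15 (O(S, F) = 19 - 4 = 15)
(B + O(12, -1))² = (-246 + 15)² = (-231)² = 53361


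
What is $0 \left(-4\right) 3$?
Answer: $0$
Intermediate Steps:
$0 \left(-4\right) 3 = 0 \cdot 3 = 0$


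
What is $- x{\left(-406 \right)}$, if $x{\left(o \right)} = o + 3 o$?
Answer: $1624$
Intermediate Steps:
$x{\left(o \right)} = 4 o$
$- x{\left(-406 \right)} = - 4 \left(-406\right) = \left(-1\right) \left(-1624\right) = 1624$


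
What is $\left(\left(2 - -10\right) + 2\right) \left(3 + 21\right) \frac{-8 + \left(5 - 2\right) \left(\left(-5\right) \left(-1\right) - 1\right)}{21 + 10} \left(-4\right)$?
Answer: $- \frac{5376}{31} \approx -173.42$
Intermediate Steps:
$\left(\left(2 - -10\right) + 2\right) \left(3 + 21\right) \frac{-8 + \left(5 - 2\right) \left(\left(-5\right) \left(-1\right) - 1\right)}{21 + 10} \left(-4\right) = \left(\left(2 + 10\right) + 2\right) 24 \frac{-8 + 3 \left(5 - 1\right)}{31} \left(-4\right) = \left(12 + 2\right) 24 \left(-8 + 3 \cdot 4\right) \frac{1}{31} \left(-4\right) = 14 \cdot 24 \left(-8 + 12\right) \frac{1}{31} \left(-4\right) = 336 \cdot 4 \cdot \frac{1}{31} \left(-4\right) = 336 \cdot \frac{4}{31} \left(-4\right) = \frac{1344}{31} \left(-4\right) = - \frac{5376}{31}$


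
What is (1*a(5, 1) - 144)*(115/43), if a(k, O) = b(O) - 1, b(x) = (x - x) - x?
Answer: -16790/43 ≈ -390.46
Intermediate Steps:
b(x) = -x (b(x) = 0 - x = -x)
a(k, O) = -1 - O (a(k, O) = -O - 1 = -1 - O)
(1*a(5, 1) - 144)*(115/43) = (1*(-1 - 1*1) - 144)*(115/43) = (1*(-1 - 1) - 144)*(115*(1/43)) = (1*(-2) - 144)*(115/43) = (-2 - 144)*(115/43) = -146*115/43 = -16790/43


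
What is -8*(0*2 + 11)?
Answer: -88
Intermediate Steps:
-8*(0*2 + 11) = -8*(0 + 11) = -8*11 = -88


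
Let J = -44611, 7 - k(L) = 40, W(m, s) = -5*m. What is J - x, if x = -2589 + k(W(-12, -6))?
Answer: -41989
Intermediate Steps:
k(L) = -33 (k(L) = 7 - 1*40 = 7 - 40 = -33)
x = -2622 (x = -2589 - 33 = -2622)
J - x = -44611 - 1*(-2622) = -44611 + 2622 = -41989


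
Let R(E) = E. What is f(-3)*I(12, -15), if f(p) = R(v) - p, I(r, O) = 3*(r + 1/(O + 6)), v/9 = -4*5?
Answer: -6313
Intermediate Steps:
v = -180 (v = 9*(-4*5) = 9*(-20) = -180)
I(r, O) = 3*r + 3/(6 + O) (I(r, O) = 3*(r + 1/(6 + O)) = 3*r + 3/(6 + O))
f(p) = -180 - p
f(-3)*I(12, -15) = (-180 - 1*(-3))*(3*(1 + 6*12 - 15*12)/(6 - 15)) = (-180 + 3)*(3*(1 + 72 - 180)/(-9)) = -531*(-1)*(-107)/9 = -177*107/3 = -6313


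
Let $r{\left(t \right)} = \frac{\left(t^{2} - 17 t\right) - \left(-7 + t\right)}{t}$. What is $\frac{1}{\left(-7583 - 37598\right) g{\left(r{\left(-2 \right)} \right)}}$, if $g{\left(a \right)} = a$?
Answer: $\frac{2}{2123507} \approx 9.4184 \cdot 10^{-7}$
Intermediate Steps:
$r{\left(t \right)} = \frac{7 + t^{2} - 18 t}{t}$
$\frac{1}{\left(-7583 - 37598\right) g{\left(r{\left(-2 \right)} \right)}} = \frac{1}{\left(-7583 - 37598\right) \left(-18 - 2 + \frac{7}{-2}\right)} = \frac{1}{\left(-45181\right) \left(-18 - 2 + 7 \left(- \frac{1}{2}\right)\right)} = - \frac{1}{45181 \left(-18 - 2 - \frac{7}{2}\right)} = - \frac{1}{45181 \left(- \frac{47}{2}\right)} = \left(- \frac{1}{45181}\right) \left(- \frac{2}{47}\right) = \frac{2}{2123507}$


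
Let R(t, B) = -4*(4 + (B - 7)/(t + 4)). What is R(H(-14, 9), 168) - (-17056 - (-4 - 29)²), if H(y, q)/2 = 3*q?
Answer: 525419/29 ≈ 18118.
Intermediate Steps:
H(y, q) = 6*q (H(y, q) = 2*(3*q) = 6*q)
R(t, B) = -16 - 4*(-7 + B)/(4 + t) (R(t, B) = -4*(4 + (-7 + B)/(4 + t)) = -16 - 4*(-7 + B)/(4 + t))
R(H(-14, 9), 168) - (-17056 - (-4 - 29)²) = 4*(-9 - 1*168 - 24*9)/(4 + 6*9) - (-17056 - (-4 - 29)²) = 4*(-9 - 168 - 4*54)/(4 + 54) - (-17056 - 1*(-33)²) = 4*(-9 - 168 - 216)/58 - (-17056 - 1*1089) = 4*(1/58)*(-393) - (-17056 - 1089) = -786/29 - 1*(-18145) = -786/29 + 18145 = 525419/29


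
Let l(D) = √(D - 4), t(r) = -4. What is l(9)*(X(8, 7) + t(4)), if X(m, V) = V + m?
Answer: 11*√5 ≈ 24.597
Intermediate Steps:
l(D) = √(-4 + D)
l(9)*(X(8, 7) + t(4)) = √(-4 + 9)*((7 + 8) - 4) = √5*(15 - 4) = √5*11 = 11*√5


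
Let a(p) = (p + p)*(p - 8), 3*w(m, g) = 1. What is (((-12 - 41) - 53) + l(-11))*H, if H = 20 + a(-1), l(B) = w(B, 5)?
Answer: -12046/3 ≈ -4015.3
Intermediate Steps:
w(m, g) = 1/3 (w(m, g) = (1/3)*1 = 1/3)
l(B) = 1/3
a(p) = 2*p*(-8 + p) (a(p) = (2*p)*(-8 + p) = 2*p*(-8 + p))
H = 38 (H = 20 + 2*(-1)*(-8 - 1) = 20 + 2*(-1)*(-9) = 20 + 18 = 38)
(((-12 - 41) - 53) + l(-11))*H = (((-12 - 41) - 53) + 1/3)*38 = ((-53 - 53) + 1/3)*38 = (-106 + 1/3)*38 = -317/3*38 = -12046/3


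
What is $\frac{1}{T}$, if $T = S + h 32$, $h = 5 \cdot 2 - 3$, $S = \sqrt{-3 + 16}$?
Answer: $\frac{224}{50163} - \frac{\sqrt{13}}{50163} \approx 0.0043936$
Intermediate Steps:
$S = \sqrt{13} \approx 3.6056$
$h = 7$ ($h = 10 - 3 = 7$)
$T = 224 + \sqrt{13}$ ($T = \sqrt{13} + 7 \cdot 32 = \sqrt{13} + 224 = 224 + \sqrt{13} \approx 227.61$)
$\frac{1}{T} = \frac{1}{224 + \sqrt{13}}$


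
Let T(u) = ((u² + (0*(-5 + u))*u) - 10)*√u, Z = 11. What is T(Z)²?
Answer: 135531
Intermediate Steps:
T(u) = √u*(-10 + u²) (T(u) = ((u² + 0*u) - 10)*√u = ((u² + 0) - 10)*√u = (u² - 10)*√u = (-10 + u²)*√u = √u*(-10 + u²))
T(Z)² = (√11*(-10 + 11²))² = (√11*(-10 + 121))² = (√11*111)² = (111*√11)² = 135531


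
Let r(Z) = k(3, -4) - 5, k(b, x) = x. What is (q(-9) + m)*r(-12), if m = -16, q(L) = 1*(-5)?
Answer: 189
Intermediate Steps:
q(L) = -5
r(Z) = -9 (r(Z) = -4 - 5 = -9)
(q(-9) + m)*r(-12) = (-5 - 16)*(-9) = -21*(-9) = 189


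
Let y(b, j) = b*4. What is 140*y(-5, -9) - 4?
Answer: -2804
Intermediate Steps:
y(b, j) = 4*b
140*y(-5, -9) - 4 = 140*(4*(-5)) - 4 = 140*(-20) - 4 = -2800 - 4 = -2804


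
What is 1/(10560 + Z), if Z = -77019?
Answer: -1/66459 ≈ -1.5047e-5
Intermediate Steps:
1/(10560 + Z) = 1/(10560 - 77019) = 1/(-66459) = -1/66459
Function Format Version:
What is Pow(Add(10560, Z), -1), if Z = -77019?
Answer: Rational(-1, 66459) ≈ -1.5047e-5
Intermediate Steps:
Pow(Add(10560, Z), -1) = Pow(Add(10560, -77019), -1) = Pow(-66459, -1) = Rational(-1, 66459)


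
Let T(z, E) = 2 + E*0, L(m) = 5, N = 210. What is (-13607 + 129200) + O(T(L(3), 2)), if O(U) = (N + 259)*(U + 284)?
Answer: 249727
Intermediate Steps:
T(z, E) = 2 (T(z, E) = 2 + 0 = 2)
O(U) = 133196 + 469*U (O(U) = (210 + 259)*(U + 284) = 469*(284 + U) = 133196 + 469*U)
(-13607 + 129200) + O(T(L(3), 2)) = (-13607 + 129200) + (133196 + 469*2) = 115593 + (133196 + 938) = 115593 + 134134 = 249727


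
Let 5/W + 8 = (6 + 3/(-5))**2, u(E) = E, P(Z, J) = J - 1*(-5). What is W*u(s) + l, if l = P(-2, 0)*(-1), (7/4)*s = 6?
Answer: -15515/3703 ≈ -4.1898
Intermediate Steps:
s = 24/7 (s = (4/7)*6 = 24/7 ≈ 3.4286)
P(Z, J) = 5 + J (P(Z, J) = J + 5 = 5 + J)
W = 125/529 (W = 5/(-8 + (6 + 3/(-5))**2) = 5/(-8 + (6 + 3*(-1/5))**2) = 5/(-8 + (6 - 3/5)**2) = 5/(-8 + (27/5)**2) = 5/(-8 + 729/25) = 5/(529/25) = 5*(25/529) = 125/529 ≈ 0.23629)
l = -5 (l = (5 + 0)*(-1) = 5*(-1) = -5)
W*u(s) + l = (125/529)*(24/7) - 5 = 3000/3703 - 5 = -15515/3703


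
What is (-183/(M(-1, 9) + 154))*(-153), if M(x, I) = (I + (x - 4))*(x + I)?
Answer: 9333/62 ≈ 150.53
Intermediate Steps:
M(x, I) = (I + x)*(-4 + I + x) (M(x, I) = (I + (-4 + x))*(I + x) = (-4 + I + x)*(I + x) = (I + x)*(-4 + I + x))
(-183/(M(-1, 9) + 154))*(-153) = (-183/((9² + (-1)² - 4*9 - 4*(-1) + 2*9*(-1)) + 154))*(-153) = (-183/((81 + 1 - 36 + 4 - 18) + 154))*(-153) = (-183/(32 + 154))*(-153) = (-183/186)*(-153) = ((1/186)*(-183))*(-153) = -61/62*(-153) = 9333/62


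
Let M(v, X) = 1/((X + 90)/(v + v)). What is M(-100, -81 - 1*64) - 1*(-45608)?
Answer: 501728/11 ≈ 45612.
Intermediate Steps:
M(v, X) = 2*v/(90 + X) (M(v, X) = 1/((90 + X)/((2*v))) = 1/((90 + X)*(1/(2*v))) = 1/((90 + X)/(2*v)) = 2*v/(90 + X))
M(-100, -81 - 1*64) - 1*(-45608) = 2*(-100)/(90 + (-81 - 1*64)) - 1*(-45608) = 2*(-100)/(90 + (-81 - 64)) + 45608 = 2*(-100)/(90 - 145) + 45608 = 2*(-100)/(-55) + 45608 = 2*(-100)*(-1/55) + 45608 = 40/11 + 45608 = 501728/11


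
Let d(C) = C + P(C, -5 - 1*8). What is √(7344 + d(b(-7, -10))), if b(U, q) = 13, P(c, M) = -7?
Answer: 35*√6 ≈ 85.732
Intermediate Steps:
d(C) = -7 + C (d(C) = C - 7 = -7 + C)
√(7344 + d(b(-7, -10))) = √(7344 + (-7 + 13)) = √(7344 + 6) = √7350 = 35*√6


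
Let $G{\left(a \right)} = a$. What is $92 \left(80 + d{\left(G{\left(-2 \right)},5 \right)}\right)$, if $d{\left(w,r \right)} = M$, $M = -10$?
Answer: $6440$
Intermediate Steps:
$d{\left(w,r \right)} = -10$
$92 \left(80 + d{\left(G{\left(-2 \right)},5 \right)}\right) = 92 \left(80 - 10\right) = 92 \cdot 70 = 6440$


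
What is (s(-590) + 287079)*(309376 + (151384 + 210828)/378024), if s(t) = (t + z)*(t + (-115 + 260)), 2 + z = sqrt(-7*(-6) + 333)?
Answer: 16096062855951871/94506 - 65054502850025*sqrt(15)/94506 ≈ 1.6765e+11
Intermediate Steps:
z = -2 + 5*sqrt(15) (z = -2 + sqrt(-7*(-6) + 333) = -2 + sqrt(42 + 333) = -2 + sqrt(375) = -2 + 5*sqrt(15) ≈ 17.365)
s(t) = (145 + t)*(-2 + t + 5*sqrt(15)) (s(t) = (t + (-2 + 5*sqrt(15)))*(t + (-115 + 260)) = (-2 + t + 5*sqrt(15))*(t + 145) = (-2 + t + 5*sqrt(15))*(145 + t) = (145 + t)*(-2 + t + 5*sqrt(15)))
(s(-590) + 287079)*(309376 + (151384 + 210828)/378024) = ((-290 + (-590)**2 + 143*(-590) + 725*sqrt(15) + 5*(-590)*sqrt(15)) + 287079)*(309376 + (151384 + 210828)/378024) = ((-290 + 348100 - 84370 + 725*sqrt(15) - 2950*sqrt(15)) + 287079)*(309376 + 362212*(1/378024)) = ((263440 - 2225*sqrt(15)) + 287079)*(309376 + 90553/94506) = (550519 - 2225*sqrt(15))*(29237978809/94506) = 16096062855951871/94506 - 65054502850025*sqrt(15)/94506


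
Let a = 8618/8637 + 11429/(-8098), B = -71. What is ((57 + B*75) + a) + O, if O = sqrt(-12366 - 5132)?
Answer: -368485623877/69942426 + I*sqrt(17498) ≈ -5268.4 + 132.28*I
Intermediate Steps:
O = I*sqrt(17498) (O = sqrt(-17498) = I*sqrt(17498) ≈ 132.28*I)
a = -28923709/69942426 (a = 8618*(1/8637) + 11429*(-1/8098) = 8618/8637 - 11429/8098 = -28923709/69942426 ≈ -0.41354)
((57 + B*75) + a) + O = ((57 - 71*75) - 28923709/69942426) + I*sqrt(17498) = ((57 - 5325) - 28923709/69942426) + I*sqrt(17498) = (-5268 - 28923709/69942426) + I*sqrt(17498) = -368485623877/69942426 + I*sqrt(17498)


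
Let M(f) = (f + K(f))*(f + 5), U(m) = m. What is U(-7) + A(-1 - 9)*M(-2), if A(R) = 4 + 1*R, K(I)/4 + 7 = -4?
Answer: 821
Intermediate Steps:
K(I) = -44 (K(I) = -28 + 4*(-4) = -28 - 16 = -44)
A(R) = 4 + R
M(f) = (-44 + f)*(5 + f) (M(f) = (f - 44)*(f + 5) = (-44 + f)*(5 + f))
U(-7) + A(-1 - 9)*M(-2) = -7 + (4 + (-1 - 9))*(-220 + (-2)² - 39*(-2)) = -7 + (4 - 10)*(-220 + 4 + 78) = -7 - 6*(-138) = -7 + 828 = 821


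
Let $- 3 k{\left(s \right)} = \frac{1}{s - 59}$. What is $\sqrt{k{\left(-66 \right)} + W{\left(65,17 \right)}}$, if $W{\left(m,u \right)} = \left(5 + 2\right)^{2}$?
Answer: $\frac{2 \sqrt{68910}}{75} \approx 7.0002$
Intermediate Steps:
$W{\left(m,u \right)} = 49$ ($W{\left(m,u \right)} = 7^{2} = 49$)
$k{\left(s \right)} = - \frac{1}{3 \left(-59 + s\right)}$ ($k{\left(s \right)} = - \frac{1}{3 \left(s - 59\right)} = - \frac{1}{3 \left(-59 + s\right)}$)
$\sqrt{k{\left(-66 \right)} + W{\left(65,17 \right)}} = \sqrt{- \frac{1}{-177 + 3 \left(-66\right)} + 49} = \sqrt{- \frac{1}{-177 - 198} + 49} = \sqrt{- \frac{1}{-375} + 49} = \sqrt{\left(-1\right) \left(- \frac{1}{375}\right) + 49} = \sqrt{\frac{1}{375} + 49} = \sqrt{\frac{18376}{375}} = \frac{2 \sqrt{68910}}{75}$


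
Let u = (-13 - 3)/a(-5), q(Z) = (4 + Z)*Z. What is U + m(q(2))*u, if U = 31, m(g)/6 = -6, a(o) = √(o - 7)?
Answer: 31 - 96*I*√3 ≈ 31.0 - 166.28*I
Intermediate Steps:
a(o) = √(-7 + o)
q(Z) = Z*(4 + Z)
m(g) = -36 (m(g) = 6*(-6) = -36)
u = 8*I*√3/3 (u = (-13 - 3)/(√(-7 - 5)) = -16*(-I*√3/6) = -(-8)*I*√3/3 = 8*I*√3/3 ≈ 4.6188*I)
U + m(q(2))*u = 31 - 96*I*√3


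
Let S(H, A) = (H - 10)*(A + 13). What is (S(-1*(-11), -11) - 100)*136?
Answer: -13328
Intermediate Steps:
S(H, A) = (-10 + H)*(13 + A)
(S(-1*(-11), -11) - 100)*136 = ((-130 - 10*(-11) + 13*(-1*(-11)) - (-11)*(-11)) - 100)*136 = ((-130 + 110 + 13*11 - 11*11) - 100)*136 = ((-130 + 110 + 143 - 121) - 100)*136 = (2 - 100)*136 = -98*136 = -13328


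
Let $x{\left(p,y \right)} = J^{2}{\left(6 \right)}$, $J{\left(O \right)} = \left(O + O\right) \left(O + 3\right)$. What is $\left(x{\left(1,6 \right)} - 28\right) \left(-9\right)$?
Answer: $-104724$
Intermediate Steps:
$J{\left(O \right)} = 2 O \left(3 + O\right)$
$x{\left(p,y \right)} = 11664$ ($x{\left(p,y \right)} = \left(2 \cdot 6 \left(3 + 6\right)\right)^{2} = \left(2 \cdot 6 \cdot 9\right)^{2} = 108^{2} = 11664$)
$\left(x{\left(1,6 \right)} - 28\right) \left(-9\right) = \left(11664 - 28\right) \left(-9\right) = 11636 \left(-9\right) = -104724$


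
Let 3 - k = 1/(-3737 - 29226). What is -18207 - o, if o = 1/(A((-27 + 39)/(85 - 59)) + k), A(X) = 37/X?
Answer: -299478820179/16448543 ≈ -18207.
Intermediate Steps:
k = 98890/32963 (k = 3 - 1/(-3737 - 29226) = 3 - 1/(-32963) = 3 - 1*(-1/32963) = 3 + 1/32963 = 98890/32963 ≈ 3.0000)
o = 197778/16448543 (o = 1/(37/(((-27 + 39)/(85 - 59))) + 98890/32963) = 1/(37/((12/26)) + 98890/32963) = 1/(37/((12*(1/26))) + 98890/32963) = 1/(37/(6/13) + 98890/32963) = 1/(37*(13/6) + 98890/32963) = 1/(481/6 + 98890/32963) = 1/(16448543/197778) = 197778/16448543 ≈ 0.012024)
-18207 - o = -18207 - 1*197778/16448543 = -18207 - 197778/16448543 = -299478820179/16448543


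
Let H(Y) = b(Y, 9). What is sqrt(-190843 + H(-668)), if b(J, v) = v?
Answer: I*sqrt(190834) ≈ 436.85*I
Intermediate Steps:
H(Y) = 9
sqrt(-190843 + H(-668)) = sqrt(-190843 + 9) = sqrt(-190834) = I*sqrt(190834)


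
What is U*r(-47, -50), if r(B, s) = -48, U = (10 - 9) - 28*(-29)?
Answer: -39024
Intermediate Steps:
U = 813 (U = 1 + 812 = 813)
U*r(-47, -50) = 813*(-48) = -39024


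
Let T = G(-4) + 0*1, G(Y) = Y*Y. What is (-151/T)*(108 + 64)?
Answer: -6493/4 ≈ -1623.3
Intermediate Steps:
G(Y) = Y**2
T = 16 (T = (-4)**2 + 0*1 = 16 + 0 = 16)
(-151/T)*(108 + 64) = (-151/16)*(108 + 64) = -151*1/16*172 = -151/16*172 = -6493/4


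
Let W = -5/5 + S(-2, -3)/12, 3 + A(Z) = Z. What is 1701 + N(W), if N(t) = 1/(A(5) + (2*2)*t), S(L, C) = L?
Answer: 13605/8 ≈ 1700.6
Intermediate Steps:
A(Z) = -3 + Z
W = -7/6 (W = -5/5 - 2/12 = -5*1/5 - 2*1/12 = -1 - 1/6 = -7/6 ≈ -1.1667)
N(t) = 1/(2 + 4*t) (N(t) = 1/((-3 + 5) + (2*2)*t) = 1/(2 + 4*t))
1701 + N(W) = 1701 + 1/(2*(1 + 2*(-7/6))) = 1701 + 1/(2*(1 - 7/3)) = 1701 + 1/(2*(-4/3)) = 1701 + (1/2)*(-3/4) = 1701 - 3/8 = 13605/8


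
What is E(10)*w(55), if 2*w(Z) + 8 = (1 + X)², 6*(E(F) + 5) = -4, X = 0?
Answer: 119/6 ≈ 19.833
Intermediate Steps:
E(F) = -17/3 (E(F) = -5 + (⅙)*(-4) = -5 - ⅔ = -17/3)
w(Z) = -7/2 (w(Z) = -4 + (1 + 0)²/2 = -4 + (½)*1² = -4 + (½)*1 = -4 + ½ = -7/2)
E(10)*w(55) = -17/3*(-7/2) = 119/6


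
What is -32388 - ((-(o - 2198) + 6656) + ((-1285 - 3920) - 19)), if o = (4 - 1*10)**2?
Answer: -35982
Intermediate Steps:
o = 36 (o = (4 - 10)**2 = (-6)**2 = 36)
-32388 - ((-(o - 2198) + 6656) + ((-1285 - 3920) - 19)) = -32388 - ((-(36 - 2198) + 6656) + ((-1285 - 3920) - 19)) = -32388 - ((-1*(-2162) + 6656) + (-5205 - 19)) = -32388 - ((2162 + 6656) - 5224) = -32388 - (8818 - 5224) = -32388 - 1*3594 = -32388 - 3594 = -35982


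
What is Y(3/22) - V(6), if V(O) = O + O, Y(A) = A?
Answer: -261/22 ≈ -11.864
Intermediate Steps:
V(O) = 2*O
Y(3/22) - V(6) = 3/22 - 2*6 = 3*(1/22) - 1*12 = 3/22 - 12 = -261/22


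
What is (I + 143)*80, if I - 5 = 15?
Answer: 13040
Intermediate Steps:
I = 20 (I = 5 + 15 = 20)
(I + 143)*80 = (20 + 143)*80 = 163*80 = 13040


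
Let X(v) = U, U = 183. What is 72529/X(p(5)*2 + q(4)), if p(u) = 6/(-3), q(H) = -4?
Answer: 1189/3 ≈ 396.33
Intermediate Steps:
p(u) = -2 (p(u) = 6*(-1/3) = -2)
X(v) = 183
72529/X(p(5)*2 + q(4)) = 72529/183 = 72529*(1/183) = 1189/3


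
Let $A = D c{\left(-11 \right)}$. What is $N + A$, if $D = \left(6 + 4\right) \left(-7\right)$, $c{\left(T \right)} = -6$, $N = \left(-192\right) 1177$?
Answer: $-225564$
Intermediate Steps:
$N = -225984$
$D = -70$ ($D = 10 \left(-7\right) = -70$)
$A = 420$ ($A = \left(-70\right) \left(-6\right) = 420$)
$N + A = -225984 + 420 = -225564$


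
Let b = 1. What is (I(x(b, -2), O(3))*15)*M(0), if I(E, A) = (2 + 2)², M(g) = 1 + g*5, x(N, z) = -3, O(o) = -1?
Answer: 240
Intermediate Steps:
M(g) = 1 + 5*g
I(E, A) = 16 (I(E, A) = 4² = 16)
(I(x(b, -2), O(3))*15)*M(0) = (16*15)*(1 + 5*0) = 240*(1 + 0) = 240*1 = 240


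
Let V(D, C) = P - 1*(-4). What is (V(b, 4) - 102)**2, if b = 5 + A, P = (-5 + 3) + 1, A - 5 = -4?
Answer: 9801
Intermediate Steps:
A = 1 (A = 5 - 4 = 1)
P = -1 (P = -2 + 1 = -1)
b = 6 (b = 5 + 1 = 6)
V(D, C) = 3 (V(D, C) = -1 - 1*(-4) = -1 + 4 = 3)
(V(b, 4) - 102)**2 = (3 - 102)**2 = (-99)**2 = 9801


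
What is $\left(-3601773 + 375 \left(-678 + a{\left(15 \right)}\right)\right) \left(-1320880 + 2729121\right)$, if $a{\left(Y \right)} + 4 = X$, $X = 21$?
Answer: $-5421232149168$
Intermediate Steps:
$a{\left(Y \right)} = 17$ ($a{\left(Y \right)} = -4 + 21 = 17$)
$\left(-3601773 + 375 \left(-678 + a{\left(15 \right)}\right)\right) \left(-1320880 + 2729121\right) = \left(-3601773 + 375 \left(-678 + 17\right)\right) \left(-1320880 + 2729121\right) = \left(-3601773 + 375 \left(-661\right)\right) 1408241 = \left(-3601773 - 247875\right) 1408241 = \left(-3849648\right) 1408241 = -5421232149168$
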